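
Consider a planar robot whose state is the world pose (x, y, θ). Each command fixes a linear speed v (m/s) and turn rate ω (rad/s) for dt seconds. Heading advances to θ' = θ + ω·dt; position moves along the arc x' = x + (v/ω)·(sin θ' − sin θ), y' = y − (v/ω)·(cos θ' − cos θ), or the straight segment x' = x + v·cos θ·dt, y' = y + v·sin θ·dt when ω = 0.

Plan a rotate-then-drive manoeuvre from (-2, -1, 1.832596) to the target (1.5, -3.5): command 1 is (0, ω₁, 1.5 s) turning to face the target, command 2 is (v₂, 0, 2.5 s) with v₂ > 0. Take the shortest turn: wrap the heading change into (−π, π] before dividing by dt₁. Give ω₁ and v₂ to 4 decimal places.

heading to target = atan2(-3.5−-1, 1.5−-2) = -0.6202
Δθ = wrap(-0.6202 − 1.8326) = -2.4528; ω₁ = Δθ/dt₁ = -1.6352
distance = √((1.5−-2)² + (-3.5−-1)²) = 4.3012; v₂ = distance/dt₂ = 1.7205

ω₁ = -1.6352, v₂ = 1.7205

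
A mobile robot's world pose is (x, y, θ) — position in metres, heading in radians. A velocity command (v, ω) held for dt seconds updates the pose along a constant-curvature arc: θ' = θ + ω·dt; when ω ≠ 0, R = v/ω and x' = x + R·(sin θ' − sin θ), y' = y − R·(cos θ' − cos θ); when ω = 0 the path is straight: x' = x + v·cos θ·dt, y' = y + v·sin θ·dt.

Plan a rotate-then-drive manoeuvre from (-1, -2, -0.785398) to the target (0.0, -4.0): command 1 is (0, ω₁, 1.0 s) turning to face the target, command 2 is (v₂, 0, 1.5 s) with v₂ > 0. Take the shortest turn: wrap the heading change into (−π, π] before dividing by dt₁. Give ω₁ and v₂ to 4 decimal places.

ω₁ = -0.3218, v₂ = 1.4907

heading to target = atan2(-4−-2, 0−-1) = -1.1071
Δθ = wrap(-1.1071 − -0.7854) = -0.3218; ω₁ = Δθ/dt₁ = -0.3218
distance = √((0−-1)² + (-4−-2)²) = 2.2361; v₂ = distance/dt₂ = 1.4907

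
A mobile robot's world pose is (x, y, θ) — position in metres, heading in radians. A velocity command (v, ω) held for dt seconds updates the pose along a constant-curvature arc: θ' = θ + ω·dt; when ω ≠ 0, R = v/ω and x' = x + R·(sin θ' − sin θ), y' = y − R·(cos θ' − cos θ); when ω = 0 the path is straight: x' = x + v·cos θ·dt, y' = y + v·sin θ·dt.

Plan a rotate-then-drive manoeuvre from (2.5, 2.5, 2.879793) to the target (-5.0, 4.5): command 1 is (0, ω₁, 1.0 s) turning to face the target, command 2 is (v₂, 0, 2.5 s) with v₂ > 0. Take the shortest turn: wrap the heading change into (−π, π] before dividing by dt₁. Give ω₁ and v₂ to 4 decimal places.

heading to target = atan2(4.5−2.5, -5−2.5) = 2.8810
Δθ = wrap(2.8810 − 2.8798) = 0.0012; ω₁ = Δθ/dt₁ = 0.0012
distance = √((-5−2.5)² + (4.5−2.5)²) = 7.7621; v₂ = distance/dt₂ = 3.1048

ω₁ = 0.0012, v₂ = 3.1048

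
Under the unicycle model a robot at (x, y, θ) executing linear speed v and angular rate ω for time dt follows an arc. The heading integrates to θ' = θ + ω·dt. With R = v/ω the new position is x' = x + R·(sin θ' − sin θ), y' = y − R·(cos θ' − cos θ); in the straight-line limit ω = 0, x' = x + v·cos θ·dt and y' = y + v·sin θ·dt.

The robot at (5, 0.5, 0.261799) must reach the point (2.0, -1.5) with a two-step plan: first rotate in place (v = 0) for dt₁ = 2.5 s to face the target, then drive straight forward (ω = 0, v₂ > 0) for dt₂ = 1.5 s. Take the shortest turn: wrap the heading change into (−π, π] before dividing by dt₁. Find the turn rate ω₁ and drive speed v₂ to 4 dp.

ω₁ = -1.1262, v₂ = 2.4037

heading to target = atan2(-1.5−0.5, 2−5) = -2.5536
Δθ = wrap(-2.5536 − 0.2618) = -2.8154; ω₁ = Δθ/dt₁ = -1.1262
distance = √((2−5)² + (-1.5−0.5)²) = 3.6056; v₂ = distance/dt₂ = 2.4037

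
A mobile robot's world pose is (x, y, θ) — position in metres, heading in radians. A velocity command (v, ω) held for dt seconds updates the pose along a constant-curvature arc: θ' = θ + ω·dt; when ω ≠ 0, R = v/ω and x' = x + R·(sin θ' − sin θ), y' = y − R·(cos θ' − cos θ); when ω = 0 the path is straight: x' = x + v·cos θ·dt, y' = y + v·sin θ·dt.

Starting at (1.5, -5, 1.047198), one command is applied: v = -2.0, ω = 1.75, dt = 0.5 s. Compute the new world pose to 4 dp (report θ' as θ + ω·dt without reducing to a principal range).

(1.4167, -5.9648, 1.9222)

θ' = 1.0472 + 1.75·0.5 = 1.9222
R = v/ω = -2.0/1.75 = -1.1429
x' = 1.5 + -1.1429·(sin 1.9222 − sin 1.0472) = 1.4167
y' = -5 − -1.1429·(cos 1.9222 − cos 1.0472) = -5.9648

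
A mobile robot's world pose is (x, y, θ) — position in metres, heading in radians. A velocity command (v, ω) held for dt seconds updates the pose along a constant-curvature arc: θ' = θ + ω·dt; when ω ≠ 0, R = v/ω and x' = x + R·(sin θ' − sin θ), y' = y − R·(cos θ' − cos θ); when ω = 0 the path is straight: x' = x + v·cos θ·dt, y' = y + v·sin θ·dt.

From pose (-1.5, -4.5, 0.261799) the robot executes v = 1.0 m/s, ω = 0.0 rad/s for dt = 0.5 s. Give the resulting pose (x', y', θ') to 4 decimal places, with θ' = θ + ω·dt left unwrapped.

θ' = 0.2618 + 0.0·0.5 = 0.2618
ω = 0 → straight: x' = -1.5 + 1.0·cos(0.2618)·0.5 = -1.0170
y' = -4.5 + 1.0·sin(0.2618)·0.5 = -4.3706

(-1.0170, -4.3706, 0.2618)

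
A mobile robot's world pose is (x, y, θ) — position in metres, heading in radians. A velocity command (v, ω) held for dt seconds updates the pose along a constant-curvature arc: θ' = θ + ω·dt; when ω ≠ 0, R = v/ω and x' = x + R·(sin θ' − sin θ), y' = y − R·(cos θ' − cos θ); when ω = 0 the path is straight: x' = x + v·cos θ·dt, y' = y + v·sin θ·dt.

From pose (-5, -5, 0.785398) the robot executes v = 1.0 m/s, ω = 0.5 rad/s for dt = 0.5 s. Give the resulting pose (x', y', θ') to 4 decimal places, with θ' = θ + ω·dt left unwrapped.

θ' = 0.7854 + 0.5·0.5 = 1.0354
R = v/ω = 1.0/0.5 = 2.0000
x' = -5 + 2.0000·(sin 1.0354 − sin 0.7854) = -4.6941
y' = -5 − 2.0000·(cos 1.0354 − cos 0.7854) = -4.6062

(-4.6941, -4.6062, 1.0354)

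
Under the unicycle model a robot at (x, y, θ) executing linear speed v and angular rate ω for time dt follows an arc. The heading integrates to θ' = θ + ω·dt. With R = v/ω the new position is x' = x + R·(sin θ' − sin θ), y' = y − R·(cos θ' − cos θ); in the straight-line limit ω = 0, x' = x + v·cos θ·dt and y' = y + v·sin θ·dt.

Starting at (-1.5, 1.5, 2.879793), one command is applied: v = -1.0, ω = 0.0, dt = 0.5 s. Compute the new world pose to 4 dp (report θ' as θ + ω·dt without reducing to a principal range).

θ' = 2.8798 + 0.0·0.5 = 2.8798
ω = 0 → straight: x' = -1.5 + -1.0·cos(2.8798)·0.5 = -1.0170
y' = 1.5 + -1.0·sin(2.8798)·0.5 = 1.3706

(-1.0170, 1.3706, 2.8798)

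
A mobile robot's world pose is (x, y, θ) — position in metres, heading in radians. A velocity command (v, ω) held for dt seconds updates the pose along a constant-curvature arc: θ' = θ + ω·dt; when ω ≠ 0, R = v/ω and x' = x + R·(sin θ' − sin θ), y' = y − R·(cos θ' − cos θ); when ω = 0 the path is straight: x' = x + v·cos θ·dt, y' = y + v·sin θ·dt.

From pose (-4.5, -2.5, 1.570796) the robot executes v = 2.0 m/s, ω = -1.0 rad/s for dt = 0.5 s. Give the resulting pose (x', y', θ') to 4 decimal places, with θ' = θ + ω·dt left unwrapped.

θ' = 1.5708 + -1.0·0.5 = 1.0708
R = v/ω = 2.0/-1.0 = -2.0000
x' = -4.5 + -2.0000·(sin 1.0708 − sin 1.5708) = -4.2552
y' = -2.5 − -2.0000·(cos 1.0708 − cos 1.5708) = -1.5411

(-4.2552, -1.5411, 1.0708)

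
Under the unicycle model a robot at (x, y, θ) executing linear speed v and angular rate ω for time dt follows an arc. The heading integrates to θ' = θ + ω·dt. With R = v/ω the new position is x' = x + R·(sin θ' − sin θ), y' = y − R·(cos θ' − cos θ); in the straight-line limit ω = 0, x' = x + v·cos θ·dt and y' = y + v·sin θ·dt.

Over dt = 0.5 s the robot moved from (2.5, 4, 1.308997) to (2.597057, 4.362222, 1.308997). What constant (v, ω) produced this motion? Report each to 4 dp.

v = 0.7500, ω = 0.0000

Δθ = 1.308997 − 1.308997 = 0.000000
ω = Δθ/dt = 0.000000/0.5 = 0.0000
ω = 0 → v = (Δx·cos θ + Δy·sin θ)/dt = 0.7500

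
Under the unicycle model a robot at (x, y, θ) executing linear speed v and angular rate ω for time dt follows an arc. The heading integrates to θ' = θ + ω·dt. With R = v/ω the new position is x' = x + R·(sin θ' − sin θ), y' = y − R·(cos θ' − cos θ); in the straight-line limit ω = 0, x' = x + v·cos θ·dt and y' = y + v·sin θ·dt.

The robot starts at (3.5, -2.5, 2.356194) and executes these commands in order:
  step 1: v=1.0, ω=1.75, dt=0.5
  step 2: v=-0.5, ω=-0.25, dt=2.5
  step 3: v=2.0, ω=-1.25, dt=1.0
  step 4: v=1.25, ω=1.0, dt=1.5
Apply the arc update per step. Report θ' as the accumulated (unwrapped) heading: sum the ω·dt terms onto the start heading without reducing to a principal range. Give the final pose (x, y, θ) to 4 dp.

(2.6277, 0.5757, 2.8562)

step 1: θ'=3.2312 (R=0.5714) → pose (3.0448, -2.3349, 3.2312)
step 2: θ'=2.6062 (R=2.0000) → pose (4.2441, -2.6068, 2.6062)
step 3: θ'=1.3562 (R=-1.6000) → pose (3.4971, -0.8899, 1.3562)
step 4: θ'=2.8562 (R=1.2500) → pose (2.6277, 0.5757, 2.8562)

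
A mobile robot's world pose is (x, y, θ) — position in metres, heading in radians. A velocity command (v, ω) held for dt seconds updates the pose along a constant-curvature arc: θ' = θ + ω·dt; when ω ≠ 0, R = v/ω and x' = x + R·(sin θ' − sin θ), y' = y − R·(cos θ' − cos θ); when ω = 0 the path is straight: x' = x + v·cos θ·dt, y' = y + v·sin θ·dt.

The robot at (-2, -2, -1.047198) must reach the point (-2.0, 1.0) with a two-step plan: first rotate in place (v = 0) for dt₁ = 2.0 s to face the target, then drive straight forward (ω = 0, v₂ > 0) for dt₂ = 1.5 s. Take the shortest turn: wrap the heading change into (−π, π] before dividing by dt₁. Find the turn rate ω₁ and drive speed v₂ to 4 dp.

heading to target = atan2(1−-2, -2−-2) = 1.5708
Δθ = wrap(1.5708 − -1.0472) = 2.6180; ω₁ = Δθ/dt₁ = 1.3090
distance = √((-2−-2)² + (1−-2)²) = 3.0000; v₂ = distance/dt₂ = 2.0000

ω₁ = 1.3090, v₂ = 2.0000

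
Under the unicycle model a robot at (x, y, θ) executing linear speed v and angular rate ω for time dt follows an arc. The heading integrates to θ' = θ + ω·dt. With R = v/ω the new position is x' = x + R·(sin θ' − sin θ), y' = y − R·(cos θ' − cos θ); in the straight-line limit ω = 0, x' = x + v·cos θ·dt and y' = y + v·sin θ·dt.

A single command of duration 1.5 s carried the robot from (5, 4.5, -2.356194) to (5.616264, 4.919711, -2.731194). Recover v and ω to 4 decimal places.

Δθ = -2.731194 − -2.356194 = -0.375000
ω = Δθ/dt = -0.375000/1.5 = -0.2500
R = Δx/(sin θ' − sin θ) = 2.0000
v = R·ω = 2.0000·-0.2500 = -0.5000

v = -0.5000, ω = -0.2500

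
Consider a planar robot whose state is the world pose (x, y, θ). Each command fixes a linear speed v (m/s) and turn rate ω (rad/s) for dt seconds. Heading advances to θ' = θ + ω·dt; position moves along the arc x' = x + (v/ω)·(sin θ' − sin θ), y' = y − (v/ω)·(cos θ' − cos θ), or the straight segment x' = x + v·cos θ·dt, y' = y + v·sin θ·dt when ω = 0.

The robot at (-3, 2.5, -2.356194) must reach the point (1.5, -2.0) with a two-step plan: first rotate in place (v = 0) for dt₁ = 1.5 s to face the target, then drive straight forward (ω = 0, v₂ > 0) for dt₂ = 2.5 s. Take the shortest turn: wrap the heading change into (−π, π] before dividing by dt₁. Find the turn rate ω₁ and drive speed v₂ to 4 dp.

ω₁ = 1.0472, v₂ = 2.5456

heading to target = atan2(-2−2.5, 1.5−-3) = -0.7854
Δθ = wrap(-0.7854 − -2.3562) = 1.5708; ω₁ = Δθ/dt₁ = 1.0472
distance = √((1.5−-3)² + (-2−2.5)²) = 6.3640; v₂ = distance/dt₂ = 2.5456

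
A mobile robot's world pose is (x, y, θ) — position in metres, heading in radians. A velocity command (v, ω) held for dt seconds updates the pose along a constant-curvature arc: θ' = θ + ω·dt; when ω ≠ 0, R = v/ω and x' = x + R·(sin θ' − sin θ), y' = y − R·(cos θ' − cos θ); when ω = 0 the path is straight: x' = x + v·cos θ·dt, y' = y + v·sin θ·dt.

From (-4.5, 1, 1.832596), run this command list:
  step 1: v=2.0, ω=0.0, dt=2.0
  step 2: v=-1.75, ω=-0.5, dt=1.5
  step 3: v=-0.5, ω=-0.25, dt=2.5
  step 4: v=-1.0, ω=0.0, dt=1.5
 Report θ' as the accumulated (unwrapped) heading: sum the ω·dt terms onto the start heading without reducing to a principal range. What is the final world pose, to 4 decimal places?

step 1: θ'=1.8326 (straight) → pose (-5.5353, 4.8637, 1.8326)
step 2: θ'=1.0826 (R=3.5000) → pose (-5.8249, 2.3162, 1.0826)
step 3: θ'=0.4576 (R=2.0000) → pose (-6.7077, 1.4600, 0.4576)
step 4: θ'=0.4576 (straight) → pose (-8.0533, 0.7974, 0.4576)

(-8.0533, 0.7974, 0.4576)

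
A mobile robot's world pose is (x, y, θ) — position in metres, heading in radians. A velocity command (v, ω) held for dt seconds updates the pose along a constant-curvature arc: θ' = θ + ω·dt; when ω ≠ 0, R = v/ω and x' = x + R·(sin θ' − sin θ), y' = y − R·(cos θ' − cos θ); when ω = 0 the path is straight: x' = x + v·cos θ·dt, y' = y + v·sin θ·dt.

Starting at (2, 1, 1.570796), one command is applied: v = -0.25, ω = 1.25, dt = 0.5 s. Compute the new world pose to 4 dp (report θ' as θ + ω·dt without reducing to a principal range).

θ' = 1.5708 + 1.25·0.5 = 2.1958
R = v/ω = -0.25/1.25 = -0.2000
x' = 2 + -0.2000·(sin 2.1958 − sin 1.5708) = 2.0378
y' = 1 − -0.2000·(cos 2.1958 − cos 1.5708) = 0.8830

(2.0378, 0.8830, 2.1958)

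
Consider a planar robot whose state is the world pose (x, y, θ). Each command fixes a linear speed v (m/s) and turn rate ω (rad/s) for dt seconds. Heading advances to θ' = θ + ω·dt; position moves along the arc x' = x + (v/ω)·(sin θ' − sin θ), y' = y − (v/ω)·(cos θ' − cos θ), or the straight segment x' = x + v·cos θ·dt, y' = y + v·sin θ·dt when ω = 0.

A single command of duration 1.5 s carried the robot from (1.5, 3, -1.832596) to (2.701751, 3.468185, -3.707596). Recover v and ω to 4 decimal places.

Δθ = -3.707596 − -1.832596 = -1.875000
ω = Δθ/dt = -1.875000/1.5 = -1.2500
R = Δx/(sin θ' − sin θ) = 0.8000
v = R·ω = 0.8000·-1.2500 = -1.0000

v = -1.0000, ω = -1.2500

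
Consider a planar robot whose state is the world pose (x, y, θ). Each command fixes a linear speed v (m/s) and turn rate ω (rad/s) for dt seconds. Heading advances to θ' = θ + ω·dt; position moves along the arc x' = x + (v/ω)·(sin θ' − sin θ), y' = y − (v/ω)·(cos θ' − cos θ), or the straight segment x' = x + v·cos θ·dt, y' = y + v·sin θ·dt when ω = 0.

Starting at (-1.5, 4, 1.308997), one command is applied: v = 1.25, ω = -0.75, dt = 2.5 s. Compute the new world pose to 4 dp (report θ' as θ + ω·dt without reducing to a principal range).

(1.0036, 4.9754, -0.5660)

θ' = 1.3090 + -0.75·2.5 = -0.5660
R = v/ω = 1.25/-0.75 = -1.6667
x' = -1.5 + -1.6667·(sin -0.5660 − sin 1.3090) = 1.0036
y' = 4 − -1.6667·(cos -0.5660 − cos 1.3090) = 4.9754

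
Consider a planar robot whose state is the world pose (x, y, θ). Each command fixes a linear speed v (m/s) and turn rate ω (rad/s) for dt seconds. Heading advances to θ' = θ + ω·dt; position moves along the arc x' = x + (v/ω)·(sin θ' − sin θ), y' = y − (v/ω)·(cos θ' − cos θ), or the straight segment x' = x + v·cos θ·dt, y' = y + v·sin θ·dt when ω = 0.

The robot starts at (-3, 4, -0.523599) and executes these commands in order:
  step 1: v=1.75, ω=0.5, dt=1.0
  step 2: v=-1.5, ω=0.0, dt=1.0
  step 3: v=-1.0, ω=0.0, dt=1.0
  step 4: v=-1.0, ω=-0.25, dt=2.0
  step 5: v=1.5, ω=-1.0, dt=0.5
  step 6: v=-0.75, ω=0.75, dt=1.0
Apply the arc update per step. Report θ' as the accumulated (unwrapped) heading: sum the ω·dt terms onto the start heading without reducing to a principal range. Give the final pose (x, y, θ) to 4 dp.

step 1: θ'=-0.0236 (R=3.5000) → pose (-1.3326, 3.5321, -0.0236)
step 2: θ'=-0.0236 (straight) → pose (-2.8322, 3.5675, -0.0236)
step 3: θ'=-0.0236 (straight) → pose (-3.8319, 3.5911, -0.0236)
step 4: θ'=-0.5236 (R=4.0000) → pose (-5.7375, 4.1258, -0.5236)
step 5: θ'=-1.0236 (R=-1.5000) → pose (-5.2065, 3.6072, -1.0236)
step 6: θ'=-0.2736 (R=-1.0000) → pose (-5.7903, 4.0498, -0.2736)

(-5.7903, 4.0498, -0.2736)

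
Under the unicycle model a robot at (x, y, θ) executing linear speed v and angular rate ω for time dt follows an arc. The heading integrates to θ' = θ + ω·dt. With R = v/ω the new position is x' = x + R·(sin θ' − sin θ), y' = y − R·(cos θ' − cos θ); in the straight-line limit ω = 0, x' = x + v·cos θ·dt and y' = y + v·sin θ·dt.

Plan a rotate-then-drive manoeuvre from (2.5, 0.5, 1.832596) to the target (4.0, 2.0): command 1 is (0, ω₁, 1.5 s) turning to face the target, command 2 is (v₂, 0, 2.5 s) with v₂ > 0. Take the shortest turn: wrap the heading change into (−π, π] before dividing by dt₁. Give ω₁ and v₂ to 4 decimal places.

heading to target = atan2(2−0.5, 4−2.5) = 0.7854
Δθ = wrap(0.7854 − 1.8326) = -1.0472; ω₁ = Δθ/dt₁ = -0.6981
distance = √((4−2.5)² + (2−0.5)²) = 2.1213; v₂ = distance/dt₂ = 0.8485

ω₁ = -0.6981, v₂ = 0.8485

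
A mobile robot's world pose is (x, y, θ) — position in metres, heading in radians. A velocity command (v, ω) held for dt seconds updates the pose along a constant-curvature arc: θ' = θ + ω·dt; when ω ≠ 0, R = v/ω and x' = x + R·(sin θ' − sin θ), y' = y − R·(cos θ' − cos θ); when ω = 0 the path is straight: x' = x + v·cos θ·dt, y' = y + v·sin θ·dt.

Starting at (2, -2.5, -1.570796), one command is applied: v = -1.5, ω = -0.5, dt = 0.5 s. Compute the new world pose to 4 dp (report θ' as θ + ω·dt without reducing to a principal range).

(2.0933, -1.7578, -1.8208)

θ' = -1.5708 + -0.5·0.5 = -1.8208
R = v/ω = -1.5/-0.5 = 3.0000
x' = 2 + 3.0000·(sin -1.8208 − sin -1.5708) = 2.0933
y' = -2.5 − 3.0000·(cos -1.8208 − cos -1.5708) = -1.7578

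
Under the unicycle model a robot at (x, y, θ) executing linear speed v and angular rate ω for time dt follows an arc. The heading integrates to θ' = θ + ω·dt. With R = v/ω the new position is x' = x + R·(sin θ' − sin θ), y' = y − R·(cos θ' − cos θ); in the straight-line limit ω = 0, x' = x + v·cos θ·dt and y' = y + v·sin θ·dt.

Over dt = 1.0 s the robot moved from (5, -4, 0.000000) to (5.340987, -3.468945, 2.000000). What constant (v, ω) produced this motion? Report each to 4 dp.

Δθ = 2.000000 − 0.000000 = 2.000000
ω = Δθ/dt = 2.000000/1.0 = 2.0000
R = −Δy/(cos θ' − cos θ) = 0.3750
v = R·ω = 0.3750·2.0000 = 0.7500

v = 0.7500, ω = 2.0000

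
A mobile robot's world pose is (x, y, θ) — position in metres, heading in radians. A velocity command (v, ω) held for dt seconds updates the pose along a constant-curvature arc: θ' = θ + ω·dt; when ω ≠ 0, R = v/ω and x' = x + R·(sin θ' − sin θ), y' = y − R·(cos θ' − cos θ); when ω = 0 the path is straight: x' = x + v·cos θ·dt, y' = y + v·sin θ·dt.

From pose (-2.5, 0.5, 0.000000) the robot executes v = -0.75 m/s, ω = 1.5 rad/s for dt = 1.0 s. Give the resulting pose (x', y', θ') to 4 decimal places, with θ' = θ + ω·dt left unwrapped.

(-2.9987, 0.0354, 1.5000)

θ' = 0.0000 + 1.5·1.0 = 1.5000
R = v/ω = -0.75/1.5 = -0.5000
x' = -2.5 + -0.5000·(sin 1.5000 − sin 0.0000) = -2.9987
y' = 0.5 − -0.5000·(cos 1.5000 − cos 0.0000) = 0.0354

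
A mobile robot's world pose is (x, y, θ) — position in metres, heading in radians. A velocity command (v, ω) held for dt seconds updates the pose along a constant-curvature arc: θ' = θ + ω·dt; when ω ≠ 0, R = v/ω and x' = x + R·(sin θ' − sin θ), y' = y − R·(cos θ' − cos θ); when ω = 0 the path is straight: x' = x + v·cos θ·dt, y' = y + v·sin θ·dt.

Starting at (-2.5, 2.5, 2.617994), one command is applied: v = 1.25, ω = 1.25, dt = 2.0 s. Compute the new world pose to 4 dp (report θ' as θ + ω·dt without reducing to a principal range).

θ' = 2.6180 + 1.25·2.0 = 5.1180
R = v/ω = 1.25/1.25 = 1.0000
x' = -2.5 + 1.0000·(sin 5.1180 − sin 2.6180) = -3.9189
y' = 2.5 − 1.0000·(cos 5.1180 − cos 2.6180) = 1.2394

(-3.9189, 1.2394, 5.1180)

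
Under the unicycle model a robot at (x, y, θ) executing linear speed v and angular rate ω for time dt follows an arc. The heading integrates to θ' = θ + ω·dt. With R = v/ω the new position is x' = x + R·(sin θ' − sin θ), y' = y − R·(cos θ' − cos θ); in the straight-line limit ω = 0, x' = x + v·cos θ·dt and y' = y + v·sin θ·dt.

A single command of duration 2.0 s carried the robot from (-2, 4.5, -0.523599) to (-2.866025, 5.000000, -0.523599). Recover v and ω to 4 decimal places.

v = -0.5000, ω = 0.0000

Δθ = -0.523599 − -0.523599 = 0.000000
ω = Δθ/dt = 0.000000/2.0 = 0.0000
ω = 0 → v = (Δx·cos θ + Δy·sin θ)/dt = -0.5000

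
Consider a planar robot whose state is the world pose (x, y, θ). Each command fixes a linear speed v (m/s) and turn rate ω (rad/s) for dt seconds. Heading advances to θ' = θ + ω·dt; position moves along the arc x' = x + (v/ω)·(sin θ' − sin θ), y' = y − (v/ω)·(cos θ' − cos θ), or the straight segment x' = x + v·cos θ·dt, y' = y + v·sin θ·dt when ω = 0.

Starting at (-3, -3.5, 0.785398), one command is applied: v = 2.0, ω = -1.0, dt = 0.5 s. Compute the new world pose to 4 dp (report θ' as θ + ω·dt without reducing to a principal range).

θ' = 0.7854 + -1.0·0.5 = 0.2854
R = v/ω = 2.0/-1.0 = -2.0000
x' = -3 + -2.0000·(sin 0.2854 − sin 0.7854) = -2.1489
y' = -3.5 − -2.0000·(cos 0.2854 − cos 0.7854) = -2.9951

(-2.1489, -2.9951, 0.2854)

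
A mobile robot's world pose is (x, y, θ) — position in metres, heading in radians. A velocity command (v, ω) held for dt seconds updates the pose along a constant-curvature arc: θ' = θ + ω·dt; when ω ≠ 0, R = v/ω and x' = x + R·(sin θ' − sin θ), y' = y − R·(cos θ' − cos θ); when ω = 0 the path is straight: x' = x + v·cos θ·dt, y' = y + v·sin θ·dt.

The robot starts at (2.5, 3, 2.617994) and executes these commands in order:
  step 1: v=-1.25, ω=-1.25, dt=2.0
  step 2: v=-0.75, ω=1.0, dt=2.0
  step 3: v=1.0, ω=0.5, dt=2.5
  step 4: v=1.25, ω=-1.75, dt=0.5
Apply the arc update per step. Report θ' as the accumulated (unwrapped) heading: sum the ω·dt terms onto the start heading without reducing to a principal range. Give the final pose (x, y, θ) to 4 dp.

step 1: θ'=0.1180 (R=1.0000) → pose (2.1177, 1.1409, 0.1180)
step 2: θ'=2.1180 (R=-0.7500) → pose (1.5655, 0.0059, 2.1180)
step 3: θ'=3.3680 (R=2.0000) → pose (-0.5914, 0.9143, 3.3680)
step 4: θ'=2.4930 (R=-0.7143) → pose (-1.1832, 1.0411, 2.4930)

(-1.1832, 1.0411, 2.4930)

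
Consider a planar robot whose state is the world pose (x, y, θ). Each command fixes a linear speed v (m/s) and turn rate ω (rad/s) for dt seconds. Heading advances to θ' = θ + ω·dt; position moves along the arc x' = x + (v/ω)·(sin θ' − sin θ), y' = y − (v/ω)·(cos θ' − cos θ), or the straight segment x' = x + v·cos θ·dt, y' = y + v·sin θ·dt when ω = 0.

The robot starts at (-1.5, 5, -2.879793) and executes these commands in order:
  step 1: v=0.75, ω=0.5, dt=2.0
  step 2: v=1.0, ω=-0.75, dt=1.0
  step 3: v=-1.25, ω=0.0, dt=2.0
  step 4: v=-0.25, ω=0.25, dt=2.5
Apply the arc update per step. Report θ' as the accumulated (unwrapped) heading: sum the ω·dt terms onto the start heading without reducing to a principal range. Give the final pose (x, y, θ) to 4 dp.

(-0.5607, 4.9260, -2.0048)

step 1: θ'=-1.8798 (R=1.5000) → pose (-2.5407, 4.0073, -1.8798)
step 2: θ'=-2.6298 (R=-1.3333) → pose (-3.1579, 3.2503, -2.6298)
step 3: θ'=-2.6298 (straight) → pose (-0.9783, 4.4746, -2.6298)
step 4: θ'=-2.0048 (R=-1.0000) → pose (-0.5607, 4.9260, -2.0048)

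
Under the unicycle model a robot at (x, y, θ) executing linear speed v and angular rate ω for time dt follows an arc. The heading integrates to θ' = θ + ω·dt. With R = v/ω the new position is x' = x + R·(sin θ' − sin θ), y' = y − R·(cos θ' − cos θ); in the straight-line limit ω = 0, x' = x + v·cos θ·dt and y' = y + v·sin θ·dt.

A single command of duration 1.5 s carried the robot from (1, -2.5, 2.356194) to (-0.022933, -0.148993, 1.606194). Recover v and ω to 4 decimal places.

Δθ = 1.606194 − 2.356194 = -0.750000
ω = Δθ/dt = -0.750000/1.5 = -0.5000
R = −Δy/(cos θ' − cos θ) = -3.5000
v = R·ω = -3.5000·-0.5000 = 1.7500

v = 1.7500, ω = -0.5000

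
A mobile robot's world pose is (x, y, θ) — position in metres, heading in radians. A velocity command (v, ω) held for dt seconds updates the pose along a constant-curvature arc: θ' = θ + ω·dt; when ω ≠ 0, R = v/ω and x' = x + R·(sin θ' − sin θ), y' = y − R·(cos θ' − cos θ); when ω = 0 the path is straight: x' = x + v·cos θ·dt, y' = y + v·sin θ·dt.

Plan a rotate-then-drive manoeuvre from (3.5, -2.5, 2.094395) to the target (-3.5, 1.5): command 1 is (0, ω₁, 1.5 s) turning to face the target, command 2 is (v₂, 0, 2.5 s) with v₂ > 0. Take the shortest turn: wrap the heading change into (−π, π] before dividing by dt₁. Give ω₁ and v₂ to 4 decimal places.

ω₁ = 0.3520, v₂ = 3.2249

heading to target = atan2(1.5−-2.5, -3.5−3.5) = 2.6224
Δθ = wrap(2.6224 − 2.0944) = 0.5281; ω₁ = Δθ/dt₁ = 0.3520
distance = √((-3.5−3.5)² + (1.5−-2.5)²) = 8.0623; v₂ = distance/dt₂ = 3.2249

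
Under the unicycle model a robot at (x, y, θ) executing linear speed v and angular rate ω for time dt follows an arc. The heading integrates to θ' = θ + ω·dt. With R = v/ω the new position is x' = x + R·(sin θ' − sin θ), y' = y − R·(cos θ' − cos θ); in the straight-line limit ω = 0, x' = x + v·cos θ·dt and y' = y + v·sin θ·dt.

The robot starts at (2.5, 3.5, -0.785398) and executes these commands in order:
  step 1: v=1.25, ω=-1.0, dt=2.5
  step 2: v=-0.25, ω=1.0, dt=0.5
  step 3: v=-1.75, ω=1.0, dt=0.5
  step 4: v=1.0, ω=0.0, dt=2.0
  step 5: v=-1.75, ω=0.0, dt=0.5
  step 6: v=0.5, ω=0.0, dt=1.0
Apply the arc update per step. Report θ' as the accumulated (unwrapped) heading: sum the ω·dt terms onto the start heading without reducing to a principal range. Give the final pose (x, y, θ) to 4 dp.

step 1: θ'=-3.2854 (R=-1.2500) → pose (1.4370, 1.3790, -3.2854)
step 2: θ'=-2.7854 (R=-0.2500) → pose (1.5600, 1.3921, -2.7854)
step 3: θ'=-2.2854 (R=-1.7500) → pose (2.2716, 1.8855, -2.2854)
step 4: θ'=-2.2854 (straight) → pose (0.9610, 0.3748, -2.2854)
step 5: θ'=-2.2854 (straight) → pose (1.5344, 1.0357, -2.2854)
step 6: θ'=-2.2854 (straight) → pose (1.2067, 0.6580, -2.2854)

(1.2067, 0.6580, -2.2854)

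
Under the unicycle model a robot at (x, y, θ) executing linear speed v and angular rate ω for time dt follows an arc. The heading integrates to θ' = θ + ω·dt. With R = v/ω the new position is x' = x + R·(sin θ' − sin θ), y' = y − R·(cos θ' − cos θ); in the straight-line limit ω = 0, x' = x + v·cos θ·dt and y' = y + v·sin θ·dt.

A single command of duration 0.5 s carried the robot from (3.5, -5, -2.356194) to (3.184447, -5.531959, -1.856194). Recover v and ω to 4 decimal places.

Δθ = -1.856194 − -2.356194 = 0.500000
ω = Δθ/dt = 0.500000/0.5 = 1.0000
R = −Δy/(cos θ' − cos θ) = 1.2500
v = R·ω = 1.2500·1.0000 = 1.2500

v = 1.2500, ω = 1.0000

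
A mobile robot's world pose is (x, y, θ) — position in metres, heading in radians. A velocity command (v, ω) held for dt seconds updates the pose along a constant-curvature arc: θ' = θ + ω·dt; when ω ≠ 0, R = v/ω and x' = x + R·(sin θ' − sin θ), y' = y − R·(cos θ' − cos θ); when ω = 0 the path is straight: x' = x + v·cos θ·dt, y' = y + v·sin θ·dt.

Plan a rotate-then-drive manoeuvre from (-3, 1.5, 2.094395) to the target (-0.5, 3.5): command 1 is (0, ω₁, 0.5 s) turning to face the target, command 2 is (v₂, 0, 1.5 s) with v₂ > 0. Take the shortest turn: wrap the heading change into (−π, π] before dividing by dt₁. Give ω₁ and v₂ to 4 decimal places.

ω₁ = -2.8393, v₂ = 2.1344

heading to target = atan2(3.5−1.5, -0.5−-3) = 0.6747
Δθ = wrap(0.6747 − 2.0944) = -1.4197; ω₁ = Δθ/dt₁ = -2.8393
distance = √((-0.5−-3)² + (3.5−1.5)²) = 3.2016; v₂ = distance/dt₂ = 2.1344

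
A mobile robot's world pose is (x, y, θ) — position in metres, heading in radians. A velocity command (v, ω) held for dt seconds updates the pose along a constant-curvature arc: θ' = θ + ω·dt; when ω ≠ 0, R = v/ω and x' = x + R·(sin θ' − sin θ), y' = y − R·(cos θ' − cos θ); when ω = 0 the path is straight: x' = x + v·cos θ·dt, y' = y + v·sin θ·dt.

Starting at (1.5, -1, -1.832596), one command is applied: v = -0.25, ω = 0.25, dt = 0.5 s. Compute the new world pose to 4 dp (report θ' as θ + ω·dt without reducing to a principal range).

θ' = -1.8326 + 0.25·0.5 = -1.7076
R = v/ω = -0.25/0.25 = -1.0000
x' = 1.5 + -1.0000·(sin -1.7076 − sin -1.8326) = 1.5247
y' = -1 − -1.0000·(cos -1.7076 − cos -1.8326) = -0.8776

(1.5247, -0.8776, -1.7076)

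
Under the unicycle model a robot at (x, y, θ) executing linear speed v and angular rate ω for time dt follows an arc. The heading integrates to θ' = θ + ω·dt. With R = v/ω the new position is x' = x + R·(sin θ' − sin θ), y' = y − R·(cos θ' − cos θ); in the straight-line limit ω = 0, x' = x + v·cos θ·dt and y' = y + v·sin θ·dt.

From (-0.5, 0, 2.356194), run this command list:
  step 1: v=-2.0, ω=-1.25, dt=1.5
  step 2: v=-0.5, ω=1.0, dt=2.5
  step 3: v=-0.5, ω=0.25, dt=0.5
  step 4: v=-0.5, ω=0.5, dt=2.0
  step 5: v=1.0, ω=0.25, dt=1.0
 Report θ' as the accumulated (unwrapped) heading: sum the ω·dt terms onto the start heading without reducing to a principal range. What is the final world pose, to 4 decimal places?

step 1: θ'=0.4812 (R=1.6000) → pose (-0.8908, -2.5497, 0.4812)
step 2: θ'=2.9812 (R=-0.5000) → pose (-0.7393, -3.4865, 2.9812)
step 3: θ'=3.1062 (R=-2.0000) → pose (-0.4906, -3.5109, 3.1062)
step 4: θ'=4.1062 (R=-1.0000) → pose (0.3666, -3.0813, 4.1062)
step 5: θ'=4.3562 (R=4.0000) → pose (-0.0950, -3.9654, 4.3562)

(-0.0950, -3.9654, 4.3562)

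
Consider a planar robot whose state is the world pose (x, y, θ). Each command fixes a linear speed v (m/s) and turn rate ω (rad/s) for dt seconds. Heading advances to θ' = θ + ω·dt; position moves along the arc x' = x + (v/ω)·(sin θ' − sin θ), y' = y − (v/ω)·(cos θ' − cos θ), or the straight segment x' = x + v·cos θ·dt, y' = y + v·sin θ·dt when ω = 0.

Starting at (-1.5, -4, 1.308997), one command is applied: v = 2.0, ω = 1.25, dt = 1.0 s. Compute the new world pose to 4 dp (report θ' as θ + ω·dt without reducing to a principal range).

(-2.1652, -2.2498, 2.5590)

θ' = 1.3090 + 1.25·1.0 = 2.5590
R = v/ω = 2.0/1.25 = 1.6000
x' = -1.5 + 1.6000·(sin 2.5590 − sin 1.3090) = -2.1652
y' = -4 − 1.6000·(cos 2.5590 − cos 1.3090) = -2.2498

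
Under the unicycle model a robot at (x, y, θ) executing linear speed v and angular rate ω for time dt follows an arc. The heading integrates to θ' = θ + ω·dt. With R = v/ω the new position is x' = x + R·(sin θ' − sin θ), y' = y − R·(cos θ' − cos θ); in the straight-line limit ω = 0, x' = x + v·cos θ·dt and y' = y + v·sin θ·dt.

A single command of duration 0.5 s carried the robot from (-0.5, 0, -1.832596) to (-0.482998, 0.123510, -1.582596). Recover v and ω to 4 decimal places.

v = -0.2500, ω = 0.5000

Δθ = -1.582596 − -1.832596 = 0.250000
ω = Δθ/dt = 0.250000/0.5 = 0.5000
R = −Δy/(cos θ' − cos θ) = -0.5000
v = R·ω = -0.5000·0.5000 = -0.2500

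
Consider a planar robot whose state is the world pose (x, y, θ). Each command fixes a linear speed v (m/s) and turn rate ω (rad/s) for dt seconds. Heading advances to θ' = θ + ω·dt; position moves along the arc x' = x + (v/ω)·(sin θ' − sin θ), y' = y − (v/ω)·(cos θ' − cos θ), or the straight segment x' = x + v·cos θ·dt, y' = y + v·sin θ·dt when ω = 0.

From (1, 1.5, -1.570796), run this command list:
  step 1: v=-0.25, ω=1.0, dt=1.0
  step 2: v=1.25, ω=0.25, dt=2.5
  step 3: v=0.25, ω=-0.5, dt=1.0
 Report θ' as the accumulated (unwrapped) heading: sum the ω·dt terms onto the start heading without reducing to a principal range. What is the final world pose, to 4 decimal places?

step 1: θ'=-0.5708 (R=-0.2500) → pose (0.8851, 1.7104, -0.5708)
step 2: θ'=0.0542 (R=5.0000) → pose (3.8575, 0.9251, 0.0542)
step 3: θ'=-0.4458 (R=-0.5000) → pose (4.1001, 0.8769, -0.4458)

(4.1001, 0.8769, -0.4458)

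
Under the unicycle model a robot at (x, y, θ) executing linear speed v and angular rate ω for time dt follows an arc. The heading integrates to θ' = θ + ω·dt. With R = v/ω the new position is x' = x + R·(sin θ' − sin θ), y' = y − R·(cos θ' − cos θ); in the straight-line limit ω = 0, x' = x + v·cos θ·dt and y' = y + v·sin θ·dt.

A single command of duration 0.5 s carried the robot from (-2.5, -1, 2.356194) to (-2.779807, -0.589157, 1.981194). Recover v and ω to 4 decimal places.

Δθ = 1.981194 − 2.356194 = -0.375000
ω = Δθ/dt = -0.375000/0.5 = -0.7500
R = −Δy/(cos θ' − cos θ) = -1.3333
v = R·ω = -1.3333·-0.7500 = 1.0000

v = 1.0000, ω = -0.7500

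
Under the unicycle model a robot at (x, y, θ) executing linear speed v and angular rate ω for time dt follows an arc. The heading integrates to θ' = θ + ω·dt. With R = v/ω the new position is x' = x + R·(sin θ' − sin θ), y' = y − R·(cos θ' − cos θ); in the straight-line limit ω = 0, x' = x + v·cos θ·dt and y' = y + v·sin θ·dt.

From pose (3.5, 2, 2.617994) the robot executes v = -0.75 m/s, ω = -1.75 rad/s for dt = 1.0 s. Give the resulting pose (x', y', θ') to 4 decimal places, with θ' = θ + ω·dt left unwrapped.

(3.6127, 1.3518, 0.8680)

θ' = 2.6180 + -1.75·1.0 = 0.8680
R = v/ω = -0.75/-1.75 = 0.4286
x' = 3.5 + 0.4286·(sin 0.8680 − sin 2.6180) = 3.6127
y' = 2 − 0.4286·(cos 0.8680 − cos 2.6180) = 1.3518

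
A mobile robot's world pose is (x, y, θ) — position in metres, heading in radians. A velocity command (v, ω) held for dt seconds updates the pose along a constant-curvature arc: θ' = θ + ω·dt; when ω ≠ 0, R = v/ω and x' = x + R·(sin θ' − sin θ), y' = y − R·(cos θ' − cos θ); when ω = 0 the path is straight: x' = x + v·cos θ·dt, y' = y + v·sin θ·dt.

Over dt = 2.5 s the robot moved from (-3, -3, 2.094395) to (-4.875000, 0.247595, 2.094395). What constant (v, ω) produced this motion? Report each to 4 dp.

Δθ = 2.094395 − 2.094395 = 0.000000
ω = Δθ/dt = 0.000000/2.5 = 0.0000
ω = 0 → v = (Δx·cos θ + Δy·sin θ)/dt = 1.5000

v = 1.5000, ω = 0.0000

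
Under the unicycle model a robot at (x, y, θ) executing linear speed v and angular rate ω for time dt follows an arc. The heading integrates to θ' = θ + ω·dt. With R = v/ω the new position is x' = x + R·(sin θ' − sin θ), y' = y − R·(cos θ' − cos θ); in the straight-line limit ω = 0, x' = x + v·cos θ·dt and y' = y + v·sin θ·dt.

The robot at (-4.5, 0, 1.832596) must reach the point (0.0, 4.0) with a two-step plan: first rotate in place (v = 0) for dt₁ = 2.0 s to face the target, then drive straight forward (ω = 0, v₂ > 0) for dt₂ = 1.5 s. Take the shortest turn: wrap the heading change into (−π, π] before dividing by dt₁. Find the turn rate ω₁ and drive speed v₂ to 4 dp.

heading to target = atan2(4−0, 0−-4.5) = 0.7266
Δθ = wrap(0.7266 − 1.8326) = -1.1060; ω₁ = Δθ/dt₁ = -0.5530
distance = √((0−-4.5)² + (4−0)²) = 6.0208; v₂ = distance/dt₂ = 4.0139

ω₁ = -0.5530, v₂ = 4.0139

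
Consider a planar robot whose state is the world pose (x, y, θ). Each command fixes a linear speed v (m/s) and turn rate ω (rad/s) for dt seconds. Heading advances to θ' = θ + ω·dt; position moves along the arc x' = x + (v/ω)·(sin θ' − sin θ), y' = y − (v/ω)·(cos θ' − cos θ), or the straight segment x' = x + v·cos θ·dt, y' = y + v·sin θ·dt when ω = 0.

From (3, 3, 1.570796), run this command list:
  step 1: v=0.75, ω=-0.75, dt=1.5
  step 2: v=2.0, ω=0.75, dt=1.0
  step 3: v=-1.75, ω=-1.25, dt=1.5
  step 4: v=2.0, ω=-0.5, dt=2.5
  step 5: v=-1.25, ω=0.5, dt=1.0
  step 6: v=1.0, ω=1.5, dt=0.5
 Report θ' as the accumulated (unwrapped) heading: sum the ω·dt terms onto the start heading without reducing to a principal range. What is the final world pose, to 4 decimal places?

(4.3264, 1.0448, -0.6792)

step 1: θ'=0.4458 (R=-1.0000) → pose (3.5688, 3.9023, 0.4458)
step 2: θ'=1.1958 (R=2.6667) → pose (4.9004, 5.3316, 1.1958)
step 3: θ'=-0.6792 (R=1.4000) → pose (2.7182, 4.7551, -0.6792)
step 4: θ'=-1.9292 (R=-4.0000) → pose (3.9514, 0.2396, -1.9292)
step 5: θ'=-1.4292 (R=-2.5000) → pose (4.0852, 1.4694, -1.4292)
step 6: θ'=-0.6792 (R=0.6667) → pose (4.3264, 1.0448, -0.6792)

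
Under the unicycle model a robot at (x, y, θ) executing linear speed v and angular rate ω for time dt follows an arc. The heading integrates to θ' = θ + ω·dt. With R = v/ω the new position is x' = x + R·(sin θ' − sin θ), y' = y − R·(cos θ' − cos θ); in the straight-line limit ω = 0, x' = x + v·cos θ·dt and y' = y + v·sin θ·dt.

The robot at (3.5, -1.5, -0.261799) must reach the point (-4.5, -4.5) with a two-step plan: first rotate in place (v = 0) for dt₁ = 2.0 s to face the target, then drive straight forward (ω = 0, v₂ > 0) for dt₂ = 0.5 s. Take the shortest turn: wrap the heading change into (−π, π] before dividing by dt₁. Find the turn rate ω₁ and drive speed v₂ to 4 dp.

heading to target = atan2(-4.5−-1.5, -4.5−3.5) = -2.7828
Δθ = wrap(-2.7828 − -0.2618) = -2.5210; ω₁ = Δθ/dt₁ = -1.2605
distance = √((-4.5−3.5)² + (-4.5−-1.5)²) = 8.5440; v₂ = distance/dt₂ = 17.0880

ω₁ = -1.2605, v₂ = 17.0880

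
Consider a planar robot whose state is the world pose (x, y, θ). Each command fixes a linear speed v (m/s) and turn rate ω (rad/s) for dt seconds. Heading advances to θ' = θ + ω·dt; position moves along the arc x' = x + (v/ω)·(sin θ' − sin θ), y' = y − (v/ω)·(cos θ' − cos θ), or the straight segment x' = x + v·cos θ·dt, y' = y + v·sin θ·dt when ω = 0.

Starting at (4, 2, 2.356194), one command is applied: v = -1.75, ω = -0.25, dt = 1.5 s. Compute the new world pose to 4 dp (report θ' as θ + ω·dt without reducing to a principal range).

θ' = 2.3562 + -0.25·1.5 = 1.9812
R = v/ω = -1.75/-0.25 = 7.0000
x' = 4 + 7.0000·(sin 1.9812 − sin 2.3562) = 5.4690
y' = 2 − 7.0000·(cos 1.9812 − cos 2.3562) = -0.1569

(5.4690, -0.1569, 1.9812)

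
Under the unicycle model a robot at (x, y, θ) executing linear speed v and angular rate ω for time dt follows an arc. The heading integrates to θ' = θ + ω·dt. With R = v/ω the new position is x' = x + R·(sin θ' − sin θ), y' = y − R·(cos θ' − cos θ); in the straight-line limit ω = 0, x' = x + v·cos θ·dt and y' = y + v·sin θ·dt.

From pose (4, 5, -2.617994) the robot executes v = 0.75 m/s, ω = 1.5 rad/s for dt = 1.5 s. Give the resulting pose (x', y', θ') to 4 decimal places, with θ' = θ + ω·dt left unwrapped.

θ' = -2.6180 + 1.5·1.5 = -0.3680
R = v/ω = 0.75/1.5 = 0.5000
x' = 4 + 0.5000·(sin -0.3680 − sin -2.6180) = 4.0701
y' = 5 − 0.5000·(cos -0.3680 − cos -2.6180) = 4.1005

(4.0701, 4.1005, -0.3680)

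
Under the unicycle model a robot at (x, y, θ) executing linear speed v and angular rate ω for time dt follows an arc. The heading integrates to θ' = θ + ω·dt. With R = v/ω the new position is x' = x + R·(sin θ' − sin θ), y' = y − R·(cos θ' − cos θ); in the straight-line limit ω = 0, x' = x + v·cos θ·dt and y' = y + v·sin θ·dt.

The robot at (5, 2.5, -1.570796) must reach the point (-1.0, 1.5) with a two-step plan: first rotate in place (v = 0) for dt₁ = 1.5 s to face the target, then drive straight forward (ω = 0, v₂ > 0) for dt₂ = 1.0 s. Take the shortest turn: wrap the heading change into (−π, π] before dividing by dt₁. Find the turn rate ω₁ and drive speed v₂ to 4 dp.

ω₁ = -0.9371, v₂ = 6.0828

heading to target = atan2(1.5−2.5, -1−5) = -2.9764
Δθ = wrap(-2.9764 − -1.5708) = -1.4056; ω₁ = Δθ/dt₁ = -0.9371
distance = √((-1−5)² + (1.5−2.5)²) = 6.0828; v₂ = distance/dt₂ = 6.0828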